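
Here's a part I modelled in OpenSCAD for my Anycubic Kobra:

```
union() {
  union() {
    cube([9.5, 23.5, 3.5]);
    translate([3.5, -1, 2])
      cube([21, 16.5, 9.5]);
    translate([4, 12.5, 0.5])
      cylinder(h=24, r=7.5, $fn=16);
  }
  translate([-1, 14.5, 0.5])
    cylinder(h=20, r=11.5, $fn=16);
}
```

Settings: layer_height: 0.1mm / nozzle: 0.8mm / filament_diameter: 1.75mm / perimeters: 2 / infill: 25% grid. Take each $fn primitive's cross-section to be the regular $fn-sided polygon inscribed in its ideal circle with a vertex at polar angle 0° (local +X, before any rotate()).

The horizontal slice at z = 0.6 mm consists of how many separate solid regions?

1

At z = 0.6 mm: the 9.5×23.5 cube contributes its full rectangle; the cube at (3.5, -1) is absent (z outside [2, 11.5]); the cylinder at (4, 12.5): section is a regular 16-gon, circumradius r=7.5; Taking the union: the regions partially overlap (shared area 129.42 mm²), so overlapping operands fuse into one piece — 1 connected region; the r=11.5 cylinder at (-1, 14.5) contributes a regular 16-gon of circumradius 11.5; Merging all regions: the regions partially overlap (shared area 200.32 mm²), so overlapping operands fuse into one piece — 1 connected region. The result has 1 disconnected region.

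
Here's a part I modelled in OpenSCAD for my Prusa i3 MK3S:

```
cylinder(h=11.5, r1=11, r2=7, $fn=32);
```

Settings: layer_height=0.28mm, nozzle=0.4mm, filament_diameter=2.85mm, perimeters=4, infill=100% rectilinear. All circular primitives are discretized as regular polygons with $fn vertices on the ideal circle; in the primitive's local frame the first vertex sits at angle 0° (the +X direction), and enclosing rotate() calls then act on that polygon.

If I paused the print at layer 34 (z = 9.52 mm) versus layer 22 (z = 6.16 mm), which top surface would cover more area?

layer 22 (z = 6.16 mm)

Layer 34 (z = 9.52): the cone: at t=0.828 of its height the radius interpolates to r₁+(r₂−r₁)t = 7.689, giving a regular 32-gon of that circumradius (area = (32/2)·7.689²·sin(360°/32) = 184.53 mm²). So its area = 184.53 mm². Layer 22 (z = 6.16): the cone: at t=0.536 of its height the radius interpolates to r₁+(r₂−r₁)t = 8.857, giving a regular 32-gon of that circumradius (area = (32/2)·8.857²·sin(360°/32) = 244.89 mm²). So its area = 244.89 mm². Layer 22 is larger (244.89 vs 184.53 mm²).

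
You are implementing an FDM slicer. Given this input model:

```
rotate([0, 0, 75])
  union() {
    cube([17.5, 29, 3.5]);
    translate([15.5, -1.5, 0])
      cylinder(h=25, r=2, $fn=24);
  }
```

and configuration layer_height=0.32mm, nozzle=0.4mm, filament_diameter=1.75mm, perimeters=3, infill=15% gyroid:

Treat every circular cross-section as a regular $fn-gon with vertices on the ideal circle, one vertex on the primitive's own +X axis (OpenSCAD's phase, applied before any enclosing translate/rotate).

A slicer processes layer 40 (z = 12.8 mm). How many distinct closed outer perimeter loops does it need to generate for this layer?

1

At z = 12.8 mm: the cube is absent (z outside [0, 3.5]); the r=2 cylinder at (15.5, -1.5) contributes a regular 24-gon of circumradius 2; Taking the union: only the r=2 cylinder at (15.5, -1.5) is present, so the union is just that shape — 1 connected region; (rotated 75° about Z; rotation is an isometry so areas/perimeters/island counts are preserved). The result has 1 disconnected region.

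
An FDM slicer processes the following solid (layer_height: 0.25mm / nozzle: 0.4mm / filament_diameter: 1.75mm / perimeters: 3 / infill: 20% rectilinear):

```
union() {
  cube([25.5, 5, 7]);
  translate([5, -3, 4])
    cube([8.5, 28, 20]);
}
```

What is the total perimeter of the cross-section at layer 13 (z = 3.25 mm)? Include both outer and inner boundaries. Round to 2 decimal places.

61.00 mm

At z = 3.25 mm: the cube (footprint 25.5×5) is included at this height (perimeter 61.00 mm); the cube at (5, -3) is absent (z outside [4, 24]); Merging all regions: only the 25.5×5 cube is present, so the union is just that shape — boundary = 61.00 mm. Overall, the cross-section is a single solid region. Total boundary length (outer) = 61.00 mm.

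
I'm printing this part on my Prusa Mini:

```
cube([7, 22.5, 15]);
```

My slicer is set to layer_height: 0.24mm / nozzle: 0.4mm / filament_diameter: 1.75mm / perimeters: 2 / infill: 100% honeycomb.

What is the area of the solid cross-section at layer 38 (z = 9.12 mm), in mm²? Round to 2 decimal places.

157.50 mm²

At z = 9.12 mm: the cube (footprint 7×22.5) is included at this height (area 157.50 mm²). Overall, the cross-section is a single solid region. Net area = 157.50 mm².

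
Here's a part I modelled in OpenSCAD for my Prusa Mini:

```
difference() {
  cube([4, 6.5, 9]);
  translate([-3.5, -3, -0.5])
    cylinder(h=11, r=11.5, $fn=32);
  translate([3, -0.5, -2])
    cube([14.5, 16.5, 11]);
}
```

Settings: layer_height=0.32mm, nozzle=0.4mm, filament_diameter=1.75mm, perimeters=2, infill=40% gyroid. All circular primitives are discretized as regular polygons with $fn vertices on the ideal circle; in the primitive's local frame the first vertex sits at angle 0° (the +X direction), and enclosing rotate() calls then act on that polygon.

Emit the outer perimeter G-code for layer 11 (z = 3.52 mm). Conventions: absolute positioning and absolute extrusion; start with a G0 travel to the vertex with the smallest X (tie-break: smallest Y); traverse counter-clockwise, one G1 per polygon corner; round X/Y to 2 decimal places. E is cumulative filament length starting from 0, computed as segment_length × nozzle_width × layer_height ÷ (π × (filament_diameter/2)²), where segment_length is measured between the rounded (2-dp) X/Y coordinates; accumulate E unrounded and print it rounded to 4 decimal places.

G0 X2.96 Y6.50 Z3.52
G1 X3.00 Y6.47 E0.0027
G1 X3.00 Y6.50 E0.0043
G1 X2.96 Y6.50 E0.0064

At z = 3.52 mm: the cube is present — its section is the full 4×6.5 rectangle; the r=11.5 cylinder at (-3.5, -3) gives a regular 32-gon of circumradius 11.5 (constant along its height); the cube at (3, -0.5) is present — its section is the full 14.5×16.5 rectangle; Subtracting the remaining from the first: starting from the 4×6.5 cube, the r=11.5 cylinder at (-3.5, -3) partially overlaps it — only the 25.56 mm² overlap (of its 412.81 mm²) is removed, clipping the outline; the 14.5×16.5 cube at (3, -0.5) partially overlaps it — only the 0.44 mm² overlap (of its 239.25 mm²) is removed, clipping the outline — 1 connected region. The outline is a single polygon with 3 vertices. Extrusion per mm of travel: 0.4 × 0.32 / (π × 0.875²) = 0.053216. Accumulating E over each segment gives final E = 0.0064.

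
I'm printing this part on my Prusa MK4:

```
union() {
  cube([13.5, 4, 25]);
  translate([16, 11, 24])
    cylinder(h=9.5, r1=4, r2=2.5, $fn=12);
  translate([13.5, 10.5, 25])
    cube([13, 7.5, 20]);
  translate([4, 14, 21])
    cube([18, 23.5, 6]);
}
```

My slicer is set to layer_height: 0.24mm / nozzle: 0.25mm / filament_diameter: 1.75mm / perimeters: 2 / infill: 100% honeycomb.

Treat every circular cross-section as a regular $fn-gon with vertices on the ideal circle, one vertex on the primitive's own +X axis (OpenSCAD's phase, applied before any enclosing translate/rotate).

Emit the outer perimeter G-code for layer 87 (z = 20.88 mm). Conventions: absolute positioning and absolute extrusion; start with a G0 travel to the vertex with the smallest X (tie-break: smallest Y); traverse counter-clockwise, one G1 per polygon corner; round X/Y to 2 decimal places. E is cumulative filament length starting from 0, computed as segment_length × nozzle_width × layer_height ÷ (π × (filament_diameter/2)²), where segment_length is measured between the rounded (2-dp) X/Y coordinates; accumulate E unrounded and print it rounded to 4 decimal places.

At z = 20.88 mm: the 13.5×4 cube contributes its full rectangle; the cone at (16, 11) does not reach this height (z outside [24, 33.5]); the cube at (13.5, 10.5) is absent (z outside [25, 45]); the cube at (4, 14) is not intersected at this z (z outside [21, 27]); Merging all regions: only the 13.5×4 cube is present, so the union is just that shape — 1 connected region. The outline is a single polygon with 4 vertices. Extrusion per mm of travel: 0.25 × 0.24 / (π × 0.875²) = 0.024945. Accumulating E over each segment gives final E = 0.8731.

G0 X0.00 Y0.00 Z20.88
G1 X13.50 Y0.00 E0.3368
G1 X13.50 Y4.00 E0.4365
G1 X0.00 Y4.00 E0.7733
G1 X0.00 Y0.00 E0.8731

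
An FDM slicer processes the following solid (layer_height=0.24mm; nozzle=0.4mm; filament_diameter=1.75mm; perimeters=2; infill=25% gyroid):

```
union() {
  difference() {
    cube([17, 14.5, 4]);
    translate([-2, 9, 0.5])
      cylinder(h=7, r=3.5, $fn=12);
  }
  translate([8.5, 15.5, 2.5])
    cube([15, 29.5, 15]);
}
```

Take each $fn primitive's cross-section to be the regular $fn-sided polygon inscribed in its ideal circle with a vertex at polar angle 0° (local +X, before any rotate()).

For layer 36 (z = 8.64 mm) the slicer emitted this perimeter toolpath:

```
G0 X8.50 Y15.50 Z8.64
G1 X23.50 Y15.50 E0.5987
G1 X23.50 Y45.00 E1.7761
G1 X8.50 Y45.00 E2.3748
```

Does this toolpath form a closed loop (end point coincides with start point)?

Start point (G0): (8.50, 15.50). End point (last G1): the path does not return to the start — open.

no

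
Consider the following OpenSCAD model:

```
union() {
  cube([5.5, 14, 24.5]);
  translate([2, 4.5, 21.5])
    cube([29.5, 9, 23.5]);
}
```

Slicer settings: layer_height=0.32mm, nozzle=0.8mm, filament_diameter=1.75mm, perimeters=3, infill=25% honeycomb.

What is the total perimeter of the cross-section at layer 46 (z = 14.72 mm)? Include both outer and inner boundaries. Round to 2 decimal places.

At z = 14.72 mm: the cube (footprint 5.5×14) is included at this height (perimeter 39.00 mm); the cube at (2, 4.5) is not intersected at this z (z outside [21.5, 45]); Combining (union): only the 5.5×14 cube is present, so the union is just that shape — boundary = 39.00 mm. Overall, the cross-section is a single solid region. Total boundary length (outer) = 39.00 mm.

39.00 mm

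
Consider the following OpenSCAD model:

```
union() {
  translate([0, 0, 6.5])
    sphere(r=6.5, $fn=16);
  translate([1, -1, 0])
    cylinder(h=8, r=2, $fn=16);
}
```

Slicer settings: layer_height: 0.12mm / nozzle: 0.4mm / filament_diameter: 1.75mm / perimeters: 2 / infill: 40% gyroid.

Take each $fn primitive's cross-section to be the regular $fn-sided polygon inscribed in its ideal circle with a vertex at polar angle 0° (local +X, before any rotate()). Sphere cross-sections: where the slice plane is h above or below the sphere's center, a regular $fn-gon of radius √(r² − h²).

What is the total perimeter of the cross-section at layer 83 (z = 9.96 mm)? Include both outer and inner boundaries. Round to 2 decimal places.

At z = 9.96 mm: the r=6.5 sphere slices to a regular 16-gon of circumradius 5.503 (√(r²−h²) with h=3.46 from center) (perimeter = 2·16·5.503·sin(180°/16) = 34.35 mm); the cylinder at (1, -1) is absent (z outside [0, 8]); Combining (union): only the r=6.5 sphere is present, so the union is just that shape — boundary = 34.35 mm. Overall, the cross-section is a single solid region. Total boundary length (outer) = 34.35 mm.

34.35 mm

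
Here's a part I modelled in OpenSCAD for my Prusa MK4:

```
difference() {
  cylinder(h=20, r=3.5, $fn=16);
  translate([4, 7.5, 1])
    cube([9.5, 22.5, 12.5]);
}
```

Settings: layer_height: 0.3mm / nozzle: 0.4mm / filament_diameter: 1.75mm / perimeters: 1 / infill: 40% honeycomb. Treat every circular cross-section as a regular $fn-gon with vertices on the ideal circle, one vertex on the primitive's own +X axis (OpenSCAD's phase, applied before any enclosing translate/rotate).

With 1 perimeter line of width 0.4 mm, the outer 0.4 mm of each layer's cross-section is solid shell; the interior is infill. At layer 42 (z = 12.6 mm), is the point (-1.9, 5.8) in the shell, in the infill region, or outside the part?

outside

At z = 12.6 mm: the r=3.5 cylinder gives a regular 16-gon of circumradius 3.5 (constant along its height); the cube at (4, 7.5) (footprint 9.5×22.5) is included at this height; Taking the first minus the rest: starting from the r=3.5 cylinder, the 9.5×22.5 cube at (4, 7.5) misses the remaining region (no effect) — 1 connected region. Overall, the cross-section is a single solid region. The nearest boundary edge runs (-2.47, 2.47)→(-1.34, 3.23); distance from the point to it = 2.63 mm. The point is not inside any of the regions above, so it lies outside the cross-section (2.63 mm from the nearest boundary).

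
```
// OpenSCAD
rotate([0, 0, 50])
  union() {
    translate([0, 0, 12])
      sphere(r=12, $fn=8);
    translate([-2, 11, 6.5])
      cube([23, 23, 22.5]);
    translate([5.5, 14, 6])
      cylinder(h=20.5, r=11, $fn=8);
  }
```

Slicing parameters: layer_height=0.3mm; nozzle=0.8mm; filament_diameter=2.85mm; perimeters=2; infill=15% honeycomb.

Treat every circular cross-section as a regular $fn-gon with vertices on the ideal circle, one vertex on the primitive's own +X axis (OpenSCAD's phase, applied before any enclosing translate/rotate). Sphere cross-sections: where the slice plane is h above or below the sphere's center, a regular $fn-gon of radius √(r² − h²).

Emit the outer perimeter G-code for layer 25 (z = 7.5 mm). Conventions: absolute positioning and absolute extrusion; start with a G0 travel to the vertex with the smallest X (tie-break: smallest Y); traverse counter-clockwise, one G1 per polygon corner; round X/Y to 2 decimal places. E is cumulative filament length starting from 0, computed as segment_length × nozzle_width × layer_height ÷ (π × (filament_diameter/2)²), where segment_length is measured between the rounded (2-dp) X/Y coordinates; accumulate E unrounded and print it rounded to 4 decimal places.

At z = 7.5 mm: the r=12 sphere contributes a regular 8-gon of circumradius √(12²−4.5²) = 11.124; the cube at (-2, 11) is present — its section is the full 23×23 rectangle; the cylinder at (5.5, 14): section is a regular 8-gon, circumradius r=11; Merging all regions: the regions partially overlap (shared area 270.32 mm²), so overlapping operands fuse into one piece — 1 connected region; (rotated 50° about Z; rotation is an isometry so areas/perimeters/island counts are preserved). The outline is a single polygon with 16 vertices. Extrusion per mm of travel: 0.8 × 0.3 / (π × 1.425²) = 0.037621. Accumulating E over each segment gives final E = 5.2252.

G0 X-27.33 Y20.32 Z7.50
G1 X-18.06 Y12.54 E0.4553
G1 X-18.15 Y12.25 E0.4667
G1 X-14.26 Y4.79 E0.7832
G1 X-9.72 Y3.35 E0.9624
G1 X-11.08 Y-0.97 E1.1328
G1 X-7.15 Y-8.52 E1.4530
G1 X0.97 Y-11.08 E1.7733
G1 X8.52 Y-7.15 E2.0935
G1 X11.08 Y0.97 E2.4139
G1 X7.15 Y8.52 E2.7341
G1 X2.45 Y10.00 E2.9194
G1 X3.77 Y14.17 E3.0840
G1 X1.38 Y18.76 E3.2787
G1 X5.07 Y23.16 E3.4947
G1 X-12.55 Y37.94 E4.3599
G1 X-27.33 Y20.32 E5.2252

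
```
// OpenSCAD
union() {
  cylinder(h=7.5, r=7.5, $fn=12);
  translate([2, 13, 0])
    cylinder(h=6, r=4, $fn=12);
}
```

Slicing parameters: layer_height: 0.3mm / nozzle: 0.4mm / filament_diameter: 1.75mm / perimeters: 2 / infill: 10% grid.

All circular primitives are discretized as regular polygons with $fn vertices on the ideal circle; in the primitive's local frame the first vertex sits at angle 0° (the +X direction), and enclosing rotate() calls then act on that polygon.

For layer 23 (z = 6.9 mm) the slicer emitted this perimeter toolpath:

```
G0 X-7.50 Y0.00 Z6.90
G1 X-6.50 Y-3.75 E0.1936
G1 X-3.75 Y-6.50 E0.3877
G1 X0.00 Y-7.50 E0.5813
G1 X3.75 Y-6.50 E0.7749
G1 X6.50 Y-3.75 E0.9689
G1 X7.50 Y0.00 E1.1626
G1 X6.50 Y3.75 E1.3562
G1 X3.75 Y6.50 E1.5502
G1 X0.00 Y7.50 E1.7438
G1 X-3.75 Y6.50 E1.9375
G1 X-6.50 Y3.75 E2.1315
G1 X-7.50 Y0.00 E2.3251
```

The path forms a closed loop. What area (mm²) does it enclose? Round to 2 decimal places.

168.88 mm²

Apply the shoelace formula to the sequence of (X, Y) vertices; enclosed area = 168.88 mm².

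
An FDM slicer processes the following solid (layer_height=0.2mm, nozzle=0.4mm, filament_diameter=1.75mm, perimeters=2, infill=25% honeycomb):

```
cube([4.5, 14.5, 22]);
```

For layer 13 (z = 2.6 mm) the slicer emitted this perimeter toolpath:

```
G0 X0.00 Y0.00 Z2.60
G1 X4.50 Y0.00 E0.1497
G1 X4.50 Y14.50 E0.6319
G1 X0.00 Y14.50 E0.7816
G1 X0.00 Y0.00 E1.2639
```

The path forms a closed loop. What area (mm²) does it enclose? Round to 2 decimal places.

65.25 mm²

Apply the shoelace formula to the sequence of (X, Y) vertices; enclosed area = 65.25 mm².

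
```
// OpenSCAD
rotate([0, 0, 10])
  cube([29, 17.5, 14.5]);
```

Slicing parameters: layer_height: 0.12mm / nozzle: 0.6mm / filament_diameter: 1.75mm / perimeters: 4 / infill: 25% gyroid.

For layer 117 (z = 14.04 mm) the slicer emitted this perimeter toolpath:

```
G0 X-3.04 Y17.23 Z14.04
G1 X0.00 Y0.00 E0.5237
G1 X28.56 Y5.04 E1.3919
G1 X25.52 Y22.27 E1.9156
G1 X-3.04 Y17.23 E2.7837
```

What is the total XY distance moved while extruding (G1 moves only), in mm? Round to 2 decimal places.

92.99 mm

Sum the Euclidean lengths of each G1 segment: total = 92.99 mm.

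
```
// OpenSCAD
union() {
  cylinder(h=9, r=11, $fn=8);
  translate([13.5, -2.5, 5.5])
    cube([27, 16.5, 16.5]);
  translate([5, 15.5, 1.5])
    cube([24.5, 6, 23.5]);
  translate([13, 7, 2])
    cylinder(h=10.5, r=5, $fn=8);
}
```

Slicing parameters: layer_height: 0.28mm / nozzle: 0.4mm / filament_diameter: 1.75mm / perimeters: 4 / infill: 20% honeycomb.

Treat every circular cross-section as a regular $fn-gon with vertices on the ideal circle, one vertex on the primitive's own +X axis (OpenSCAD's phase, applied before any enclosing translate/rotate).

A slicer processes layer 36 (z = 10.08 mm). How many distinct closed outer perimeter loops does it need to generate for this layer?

At z = 10.08 mm: the cylinder does not reach this height (z outside [0, 9]); the cube at (13.5, -2.5) is present — its section is the full 27×16.5 rectangle; the cube at (5, 15.5) is present — its section is the full 24.5×6 rectangle; the r=5 cylinder at (13, 7) contributes a regular 8-gon of circumradius 5; Combining (union): the regions partially overlap (shared area 30.46 mm²), so overlapping operands fuse into one piece — 2 connected regions. The result has 2 disconnected regions.

2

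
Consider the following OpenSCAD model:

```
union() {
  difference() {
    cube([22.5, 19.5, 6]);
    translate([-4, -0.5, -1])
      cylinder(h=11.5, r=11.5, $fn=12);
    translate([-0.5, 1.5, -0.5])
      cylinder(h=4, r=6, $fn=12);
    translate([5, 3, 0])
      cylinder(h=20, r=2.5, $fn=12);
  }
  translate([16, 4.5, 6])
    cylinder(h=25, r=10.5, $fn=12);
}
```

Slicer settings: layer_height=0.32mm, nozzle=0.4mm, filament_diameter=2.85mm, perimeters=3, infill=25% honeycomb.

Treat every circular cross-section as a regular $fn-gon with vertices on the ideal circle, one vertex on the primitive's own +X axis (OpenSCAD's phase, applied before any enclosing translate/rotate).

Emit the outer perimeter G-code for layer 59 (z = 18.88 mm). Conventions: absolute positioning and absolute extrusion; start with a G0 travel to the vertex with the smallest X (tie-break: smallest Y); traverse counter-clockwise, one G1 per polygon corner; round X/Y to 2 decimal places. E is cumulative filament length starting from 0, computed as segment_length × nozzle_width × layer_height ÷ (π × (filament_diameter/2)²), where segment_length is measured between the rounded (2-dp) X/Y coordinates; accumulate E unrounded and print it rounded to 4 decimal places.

G0 X5.50 Y4.50 Z18.88
G1 X6.91 Y-0.75 E0.1091
G1 X10.75 Y-4.59 E0.2180
G1 X16.00 Y-6.00 E0.3271
G1 X21.25 Y-4.59 E0.4362
G1 X25.09 Y-0.75 E0.5451
G1 X26.50 Y4.50 E0.6542
G1 X25.09 Y9.75 E0.7633
G1 X21.25 Y13.59 E0.8722
G1 X16.00 Y15.00 E0.9813
G1 X10.75 Y13.59 E1.0904
G1 X6.91 Y9.75 E1.1994
G1 X5.50 Y4.50 E1.3084

At z = 18.88 mm: the cube is absent (z outside [0, 6]); the cylinder at (-4, -0.5) is not intersected at this z (z outside [-1, 10.5]); the cylinder at (-0.5, 1.5) is absent (z outside [-0.5, 3.5]); the r=2.5 cylinder at (5, 3) gives a regular 12-gon of circumradius 2.5 (constant along its height); After the difference (first − rest): the first operand is absent here, so nothing remains; the r=10.5 cylinder at (16, 4.5) contributes a regular 12-gon of circumradius 10.5; Merging all regions: only the r=10.5 cylinder at (16, 4.5) is present, so the union is just that shape — 1 connected region. The outline is a single polygon with 12 vertices. Extrusion per mm of travel: 0.4 × 0.32 / (π × 1.425²) = 0.020065. Accumulating E over each segment gives final E = 1.3084.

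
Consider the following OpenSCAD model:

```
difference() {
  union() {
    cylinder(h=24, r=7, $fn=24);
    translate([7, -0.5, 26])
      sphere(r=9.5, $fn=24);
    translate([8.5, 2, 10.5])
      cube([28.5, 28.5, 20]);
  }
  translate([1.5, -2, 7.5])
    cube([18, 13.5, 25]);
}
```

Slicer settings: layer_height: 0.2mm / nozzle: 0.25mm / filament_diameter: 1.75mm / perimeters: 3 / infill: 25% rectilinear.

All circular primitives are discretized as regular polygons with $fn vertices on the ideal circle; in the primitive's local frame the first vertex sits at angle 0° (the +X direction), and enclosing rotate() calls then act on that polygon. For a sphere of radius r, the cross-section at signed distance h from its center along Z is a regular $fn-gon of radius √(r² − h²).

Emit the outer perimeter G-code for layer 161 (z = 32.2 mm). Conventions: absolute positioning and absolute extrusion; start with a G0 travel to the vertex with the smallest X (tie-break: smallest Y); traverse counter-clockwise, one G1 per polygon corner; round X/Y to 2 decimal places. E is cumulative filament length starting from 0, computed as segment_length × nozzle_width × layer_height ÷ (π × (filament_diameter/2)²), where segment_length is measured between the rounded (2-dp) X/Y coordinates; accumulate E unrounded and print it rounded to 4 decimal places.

At z = 32.2 mm: the cylinder does not reach this height (z outside [0, 24]); the r=9.5 sphere at (7, -0.5) contributes a regular 24-gon of circumradius √(9.5²−6.2²) = 7.198; the cube at (8.5, 2) is not intersected at this z (z outside [10.5, 30.5]); Merging all regions: only the r=9.5 sphere at (7, -0.5) is present, so the union is just that shape — 1 connected region; the cube at (1.5, -2) (footprint 18×13.5) is included at this height; Subtracting the remaining from the first: starting from that combined region, the 18×13.5 cube at (1.5, -2) partially overlaps it — only the 94.17 mm² overlap (of its 243.00 mm²) is removed, clipping the outline — 1 connected region. The outline is a single polygon with 17 vertices. Extrusion per mm of travel: 0.25 × 0.2 / (π × 0.875²) = 0.020788. Accumulating E over each segment gives final E = 0.9258.

G0 X-0.20 Y-0.50 Z32.20
G1 X0.05 Y-2.36 E0.0390
G1 X0.77 Y-4.10 E0.0782
G1 X1.91 Y-5.59 E0.1172
G1 X3.40 Y-6.73 E0.1562
G1 X5.14 Y-7.45 E0.1953
G1 X7.00 Y-7.70 E0.2343
G1 X8.86 Y-7.45 E0.2733
G1 X10.60 Y-6.73 E0.3125
G1 X12.09 Y-5.59 E0.3515
G1 X13.23 Y-4.10 E0.3905
G1 X13.95 Y-2.36 E0.4296
G1 X14.00 Y-2.00 E0.4372
G1 X1.50 Y-2.00 E0.6970
G1 X1.50 Y4.05 E0.8228
G1 X0.77 Y3.10 E0.8477
G1 X0.05 Y1.36 E0.8868
G1 X-0.20 Y-0.50 E0.9258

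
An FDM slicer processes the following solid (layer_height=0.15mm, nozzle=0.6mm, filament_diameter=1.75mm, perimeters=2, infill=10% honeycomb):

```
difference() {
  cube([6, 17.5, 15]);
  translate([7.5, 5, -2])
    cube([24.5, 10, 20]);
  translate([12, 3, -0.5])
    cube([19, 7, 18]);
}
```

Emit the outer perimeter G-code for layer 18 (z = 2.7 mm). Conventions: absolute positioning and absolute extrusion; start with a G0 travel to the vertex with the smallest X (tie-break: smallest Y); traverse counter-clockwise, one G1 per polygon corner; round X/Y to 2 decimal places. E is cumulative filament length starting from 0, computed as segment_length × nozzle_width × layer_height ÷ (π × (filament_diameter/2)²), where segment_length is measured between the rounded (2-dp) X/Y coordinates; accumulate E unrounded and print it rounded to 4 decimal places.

G0 X0.00 Y0.00 Z2.70
G1 X6.00 Y0.00 E0.2245
G1 X6.00 Y17.50 E0.8793
G1 X0.00 Y17.50 E1.1038
G1 X0.00 Y0.00 E1.7586

At z = 2.7 mm: the 6×17.5 cube contributes its full rectangle; the cube at (7.5, 5) (footprint 24.5×10) is included at this height; the 19×7 cube at (12, 3) contributes its full rectangle; After the difference (first − rest): starting from the 6×17.5 cube, the 24.5×10 cube at (7.5, 5) misses the remaining region (no effect); the 19×7 cube at (12, 3) misses the remaining region (no effect) — 1 connected region. The outline is a single polygon with 4 vertices. Extrusion per mm of travel: 0.6 × 0.15 / (π × 0.875²) = 0.037418. Accumulating E over each segment gives final E = 1.7586.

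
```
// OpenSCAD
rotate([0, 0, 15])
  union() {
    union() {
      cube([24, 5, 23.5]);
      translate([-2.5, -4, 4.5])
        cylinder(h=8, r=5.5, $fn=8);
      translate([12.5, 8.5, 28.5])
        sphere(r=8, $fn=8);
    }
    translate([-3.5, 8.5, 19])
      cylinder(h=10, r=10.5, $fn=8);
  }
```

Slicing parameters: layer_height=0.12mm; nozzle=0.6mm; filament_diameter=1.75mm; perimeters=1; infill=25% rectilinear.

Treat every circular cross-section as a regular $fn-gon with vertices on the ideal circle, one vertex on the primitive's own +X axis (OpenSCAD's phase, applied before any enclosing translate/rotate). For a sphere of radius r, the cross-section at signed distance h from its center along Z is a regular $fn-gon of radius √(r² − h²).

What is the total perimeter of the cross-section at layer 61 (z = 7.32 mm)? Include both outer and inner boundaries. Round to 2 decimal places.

At z = 7.32 mm: the cube is present — its section is the full 24×5 rectangle (perimeter 58.00 mm); the r=5.5 cylinder at (-2.5, -4) contributes a regular 8-gon of circumradius 5.5 (perimeter = 2·8·5.500·sin(180°/8) = 33.68 mm); the sphere at (12.5, 8.5) is not intersected at this z (|z−center|=21.180 > r=8); Combining (union): the regions partially overlap (shared area 0.26 mm²), so the edge portions inside another operand are dropped and the merged outline is re-measured after clipping — boundary = 88.88 mm; the cylinder at (-3.5, 8.5) is absent (z outside [19, 29]); Taking the union: only the result so far is present, so the union is just that shape — boundary = 88.88 mm; (rotated 15° about Z; rotation is an isometry so areas/perimeters/island counts are preserved). Overall, the cross-section is a single solid region. Total boundary length (outer) = 88.88 mm.

88.88 mm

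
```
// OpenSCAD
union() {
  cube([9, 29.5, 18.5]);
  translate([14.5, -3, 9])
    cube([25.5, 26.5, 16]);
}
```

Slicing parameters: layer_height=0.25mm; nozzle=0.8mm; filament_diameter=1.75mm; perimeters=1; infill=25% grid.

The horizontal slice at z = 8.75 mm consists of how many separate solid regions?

1

At z = 8.75 mm: the 9×29.5 cube contributes its full rectangle; the cube at (14.5, -3) does not reach this height (z outside [9, 25]); Merging all regions: only the 9×29.5 cube is present, so the union is just that shape — 1 connected region. The result has 1 disconnected region.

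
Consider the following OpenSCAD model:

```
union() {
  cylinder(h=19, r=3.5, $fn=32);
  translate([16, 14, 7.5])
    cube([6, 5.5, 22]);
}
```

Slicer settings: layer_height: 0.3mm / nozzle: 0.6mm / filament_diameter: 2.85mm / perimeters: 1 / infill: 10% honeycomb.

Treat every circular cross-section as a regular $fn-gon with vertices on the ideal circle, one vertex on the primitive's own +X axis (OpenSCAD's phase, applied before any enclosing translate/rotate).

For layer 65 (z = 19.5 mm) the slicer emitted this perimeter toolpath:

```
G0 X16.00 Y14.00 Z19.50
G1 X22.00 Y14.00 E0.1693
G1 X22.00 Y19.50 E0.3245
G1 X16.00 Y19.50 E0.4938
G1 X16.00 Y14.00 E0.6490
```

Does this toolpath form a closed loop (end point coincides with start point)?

yes

Start point (G0): (16.00, 14.00). End point (last G1): the path returns to the start — closed.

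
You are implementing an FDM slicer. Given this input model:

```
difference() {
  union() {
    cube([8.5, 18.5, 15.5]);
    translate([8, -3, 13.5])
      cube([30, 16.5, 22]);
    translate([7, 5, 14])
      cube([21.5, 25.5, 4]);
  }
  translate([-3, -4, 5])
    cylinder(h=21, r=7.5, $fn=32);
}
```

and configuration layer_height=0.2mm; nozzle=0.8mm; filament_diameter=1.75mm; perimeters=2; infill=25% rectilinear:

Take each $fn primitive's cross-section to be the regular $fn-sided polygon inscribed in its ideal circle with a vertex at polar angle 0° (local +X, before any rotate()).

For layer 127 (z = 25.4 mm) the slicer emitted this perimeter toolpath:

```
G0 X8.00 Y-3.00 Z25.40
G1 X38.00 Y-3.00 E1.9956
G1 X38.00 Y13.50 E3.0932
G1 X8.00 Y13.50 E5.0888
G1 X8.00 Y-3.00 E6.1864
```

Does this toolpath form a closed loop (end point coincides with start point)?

yes

Start point (G0): (8.00, -3.00). End point (last G1): the path returns to the start — closed.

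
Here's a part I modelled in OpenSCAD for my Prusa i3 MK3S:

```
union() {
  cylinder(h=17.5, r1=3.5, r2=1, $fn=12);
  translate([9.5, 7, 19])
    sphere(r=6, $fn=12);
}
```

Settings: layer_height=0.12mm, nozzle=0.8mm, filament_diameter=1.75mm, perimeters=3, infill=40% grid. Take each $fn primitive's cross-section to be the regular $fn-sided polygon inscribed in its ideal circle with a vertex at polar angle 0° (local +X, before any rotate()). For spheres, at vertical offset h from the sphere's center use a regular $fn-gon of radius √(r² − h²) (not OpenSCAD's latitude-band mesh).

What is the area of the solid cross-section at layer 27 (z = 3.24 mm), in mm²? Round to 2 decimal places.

At z = 3.24 mm: the cone: at t=0.185 of its height the radius interpolates to r₁+(r₂−r₁)t = 3.037, giving a regular 12-gon of that circumradius (area = (12/2)·3.037²·sin(360°/12) = 27.67 mm²); the sphere at (9.5, 7) is absent (|z−center|=15.760 > r=6); Combining (union): only the cone is present, so the union is just that shape — area = 27.67 mm². Overall, the cross-section is a single solid region. Net area = 27.67 mm².

27.67 mm²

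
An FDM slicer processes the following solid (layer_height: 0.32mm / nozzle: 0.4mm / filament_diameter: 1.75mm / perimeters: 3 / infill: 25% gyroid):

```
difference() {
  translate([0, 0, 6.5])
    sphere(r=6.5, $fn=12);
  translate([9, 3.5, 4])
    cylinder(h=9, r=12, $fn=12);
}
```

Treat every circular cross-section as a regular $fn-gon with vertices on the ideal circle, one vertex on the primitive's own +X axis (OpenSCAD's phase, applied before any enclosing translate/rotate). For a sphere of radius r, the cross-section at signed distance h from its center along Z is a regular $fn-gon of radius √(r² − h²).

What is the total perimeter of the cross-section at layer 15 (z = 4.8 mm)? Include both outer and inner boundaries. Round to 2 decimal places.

31.95 mm

At z = 4.8 mm: the r=6.5 sphere contributes a regular 12-gon of circumradius √(6.5²−1.7²) = 6.274 (perimeter = 2·12·6.274·sin(180°/12) = 38.97 mm); the r=12 cylinder at (9, 3.5) gives a regular 12-gon of circumradius 12 (constant along its height) (perimeter = 2·12·12.000·sin(180°/12) = 74.54 mm); Taking the first minus the rest: starting from the r=6.5 sphere, the r=12 cylinder at (9, 3.5) partially overlaps it — only the 77.51 mm² overlap (of its 432.00 mm²) is removed, clipping the outline — boundary = 31.95 mm. Overall, the cross-section is a single solid region. Total boundary length (outer) = 31.95 mm.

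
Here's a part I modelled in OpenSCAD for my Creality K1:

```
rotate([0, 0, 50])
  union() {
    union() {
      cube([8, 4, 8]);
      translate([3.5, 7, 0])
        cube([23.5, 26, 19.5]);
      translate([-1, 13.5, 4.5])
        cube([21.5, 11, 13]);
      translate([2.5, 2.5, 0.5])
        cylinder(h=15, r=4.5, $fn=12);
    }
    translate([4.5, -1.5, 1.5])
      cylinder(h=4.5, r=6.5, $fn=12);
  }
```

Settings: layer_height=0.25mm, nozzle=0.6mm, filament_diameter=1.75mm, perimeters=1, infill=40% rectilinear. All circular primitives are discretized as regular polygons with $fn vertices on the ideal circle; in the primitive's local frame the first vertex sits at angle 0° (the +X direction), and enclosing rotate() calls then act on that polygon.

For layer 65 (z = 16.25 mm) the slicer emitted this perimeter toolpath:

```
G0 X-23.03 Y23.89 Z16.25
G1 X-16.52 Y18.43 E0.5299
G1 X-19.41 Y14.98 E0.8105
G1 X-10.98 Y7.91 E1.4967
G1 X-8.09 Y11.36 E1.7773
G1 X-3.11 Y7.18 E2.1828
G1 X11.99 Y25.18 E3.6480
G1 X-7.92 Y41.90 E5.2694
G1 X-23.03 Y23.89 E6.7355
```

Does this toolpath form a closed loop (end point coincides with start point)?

yes

Start point (G0): (-23.03, 23.89). End point (last G1): the path returns to the start — closed.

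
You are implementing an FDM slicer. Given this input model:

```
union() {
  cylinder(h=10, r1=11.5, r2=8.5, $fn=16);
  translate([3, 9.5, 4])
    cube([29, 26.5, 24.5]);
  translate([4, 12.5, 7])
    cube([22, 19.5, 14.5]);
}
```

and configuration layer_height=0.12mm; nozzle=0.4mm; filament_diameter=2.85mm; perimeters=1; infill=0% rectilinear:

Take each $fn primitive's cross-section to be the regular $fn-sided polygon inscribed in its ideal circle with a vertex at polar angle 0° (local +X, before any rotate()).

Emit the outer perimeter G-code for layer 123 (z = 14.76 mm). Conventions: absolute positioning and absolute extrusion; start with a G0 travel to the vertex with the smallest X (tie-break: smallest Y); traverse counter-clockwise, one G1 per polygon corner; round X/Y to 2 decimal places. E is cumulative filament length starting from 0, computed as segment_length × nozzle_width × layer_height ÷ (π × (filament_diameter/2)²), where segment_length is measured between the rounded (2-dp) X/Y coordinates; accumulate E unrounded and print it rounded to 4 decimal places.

G0 X3.00 Y9.50 Z14.76
G1 X32.00 Y9.50 E0.2182
G1 X32.00 Y36.00 E0.4176
G1 X3.00 Y36.00 E0.6358
G1 X3.00 Y9.50 E0.8352

At z = 14.76 mm: the cone does not reach this height (z outside [0, 10]); the cube at (3, 9.5) is present — its section is the full 29×26.5 rectangle; the 22×19.5 cube at (4, 12.5) contributes its full rectangle; Taking the union: the 22×19.5 cube at (4, 12.5) lies entirely inside the 29×26.5 cube at (3, 9.5), so the union is just the 29×26.5 cube at (3, 9.5) — 1 connected region. The outline is a single polygon with 4 vertices. Extrusion per mm of travel: 0.4 × 0.12 / (π × 1.425²) = 0.007524. Accumulating E over each segment gives final E = 0.8352.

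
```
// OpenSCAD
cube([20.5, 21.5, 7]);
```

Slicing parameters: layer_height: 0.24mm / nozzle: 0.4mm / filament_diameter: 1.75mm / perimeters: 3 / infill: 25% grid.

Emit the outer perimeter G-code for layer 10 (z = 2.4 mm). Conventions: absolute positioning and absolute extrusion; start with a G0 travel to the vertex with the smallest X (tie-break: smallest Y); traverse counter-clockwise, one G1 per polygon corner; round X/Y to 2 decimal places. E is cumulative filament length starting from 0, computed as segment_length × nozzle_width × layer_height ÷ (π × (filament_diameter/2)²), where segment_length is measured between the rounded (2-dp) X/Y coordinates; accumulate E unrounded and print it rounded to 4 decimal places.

At z = 2.4 mm: the cube (footprint 20.5×21.5) is included at this height. The outline is a single polygon with 4 vertices. Extrusion per mm of travel: 0.4 × 0.24 / (π × 0.875²) = 0.039912. Accumulating E over each segment gives final E = 3.3526.

G0 X0.00 Y0.00 Z2.40
G1 X20.50 Y0.00 E0.8182
G1 X20.50 Y21.50 E1.6763
G1 X0.00 Y21.50 E2.4945
G1 X0.00 Y0.00 E3.3526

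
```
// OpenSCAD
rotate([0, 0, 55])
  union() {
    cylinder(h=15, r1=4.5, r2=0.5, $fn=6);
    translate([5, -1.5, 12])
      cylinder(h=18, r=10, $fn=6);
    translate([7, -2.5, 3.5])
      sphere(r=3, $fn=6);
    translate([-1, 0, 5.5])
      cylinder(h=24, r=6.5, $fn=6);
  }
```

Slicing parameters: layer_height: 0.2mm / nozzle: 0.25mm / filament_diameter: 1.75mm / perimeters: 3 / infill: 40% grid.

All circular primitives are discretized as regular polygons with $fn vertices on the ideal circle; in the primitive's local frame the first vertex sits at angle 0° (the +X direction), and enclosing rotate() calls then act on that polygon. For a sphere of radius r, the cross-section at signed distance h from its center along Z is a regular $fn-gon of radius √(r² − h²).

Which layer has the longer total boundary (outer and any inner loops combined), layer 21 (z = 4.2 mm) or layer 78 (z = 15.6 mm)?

Layer 21 (z = 4.2): the cone contributes a regular 6-gon of circumradius 3.380 (interpolated between r1=4.5 and r2=0.5 at t=0.280) (perimeter = 2·6·3.380·sin(180°/6) = 20.28 mm); the cylinder at (5, -1.5) is not intersected at this z (z outside [12, 30]); the sphere at (7, -2.5): section is a regular 6-gon, circumradius = √(r²−h²) = √(3²−0.7²) = 2.917 (perimeter = 2·6·2.917·sin(180°/6) = 17.50 mm); the cylinder at (-1, 0) does not reach this height (z outside [5.5, 29.5]); Merging all regions: the 2 present regions are separate (no shared area or edge), so areas and boundary lengths simply add and each stays a separate island — boundary = 37.78 mm; (rotated 55° about Z; rotation is an isometry so areas/perimeters/island counts are preserved). So its perimeter = 37.78 mm. Layer 78 (z = 15.6): the cone is absent (z outside [0, 15]); the cylinder at (5, -1.5): section is a regular 6-gon, circumradius r=10 (perimeter = 2·6·10.000·sin(180°/6) = 60.00 mm); the sphere at (7, -2.5) is not intersected at this z (|z−center|=12.100 > r=3); the cylinder at (-1, 0): section is a regular 6-gon, circumradius r=6.5 (perimeter = 2·6·6.500·sin(180°/6) = 39.00 mm); Merging all regions: the regions partially overlap (shared area 80.32 mm²), so the edge portions inside another operand are dropped and the merged outline is re-measured after clipping — boundary = 65.00 mm; (rotated 55° about Z; rotation is an isometry so areas/perimeters/island counts are preserved). So its perimeter = 65.00 mm. Layer 78 is larger (65.00 vs 37.78 mm).

layer 78 (z = 15.6 mm)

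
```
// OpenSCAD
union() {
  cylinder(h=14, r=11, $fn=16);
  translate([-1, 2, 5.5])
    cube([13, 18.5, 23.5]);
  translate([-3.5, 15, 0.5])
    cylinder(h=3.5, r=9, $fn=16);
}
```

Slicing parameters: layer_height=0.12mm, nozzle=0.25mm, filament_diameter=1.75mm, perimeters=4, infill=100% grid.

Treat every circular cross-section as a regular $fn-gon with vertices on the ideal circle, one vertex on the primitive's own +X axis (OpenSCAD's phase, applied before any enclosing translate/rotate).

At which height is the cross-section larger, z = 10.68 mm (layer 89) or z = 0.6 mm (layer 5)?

Layer 89 (z = 10.68): the r=11 cylinder contributes a regular 16-gon of circumradius 11 (area = (16/2)·11.000²·sin(360°/16) = 370.44 mm²); the 13×18.5 cube at (-1, 2) contributes its full rectangle (area 240.50 mm²); the cylinder at (-3.5, 15) is not intersected at this z (z outside [0.5, 4]); Combining (union): the regions partially overlap — summed areas 610.94 mm² minus the doubly-counted overlap 79.91 mm² gives 531.03 mm² — area = 531.03 mm². So its area = 531.03 mm². Layer 5 (z = 0.6): the r=11 cylinder gives a regular 16-gon of circumradius 11 (constant along its height) (area = (16/2)·11.000²·sin(360°/16) = 370.44 mm²); the cube at (-1, 2) is absent (z outside [5.5, 29]); the cylinder at (-3.5, 15): section is a regular 16-gon, circumradius r=9 (area = (16/2)·9.000²·sin(360°/16) = 247.98 mm²); Combining (union): the regions partially overlap — summed areas 618.42 mm² minus the doubly-counted overlap 36.39 mm² gives 582.02 mm² — area = 582.02 mm². So its area = 582.02 mm². Layer 5 is larger (582.02 vs 531.03 mm²).

layer 5 (z = 0.6 mm)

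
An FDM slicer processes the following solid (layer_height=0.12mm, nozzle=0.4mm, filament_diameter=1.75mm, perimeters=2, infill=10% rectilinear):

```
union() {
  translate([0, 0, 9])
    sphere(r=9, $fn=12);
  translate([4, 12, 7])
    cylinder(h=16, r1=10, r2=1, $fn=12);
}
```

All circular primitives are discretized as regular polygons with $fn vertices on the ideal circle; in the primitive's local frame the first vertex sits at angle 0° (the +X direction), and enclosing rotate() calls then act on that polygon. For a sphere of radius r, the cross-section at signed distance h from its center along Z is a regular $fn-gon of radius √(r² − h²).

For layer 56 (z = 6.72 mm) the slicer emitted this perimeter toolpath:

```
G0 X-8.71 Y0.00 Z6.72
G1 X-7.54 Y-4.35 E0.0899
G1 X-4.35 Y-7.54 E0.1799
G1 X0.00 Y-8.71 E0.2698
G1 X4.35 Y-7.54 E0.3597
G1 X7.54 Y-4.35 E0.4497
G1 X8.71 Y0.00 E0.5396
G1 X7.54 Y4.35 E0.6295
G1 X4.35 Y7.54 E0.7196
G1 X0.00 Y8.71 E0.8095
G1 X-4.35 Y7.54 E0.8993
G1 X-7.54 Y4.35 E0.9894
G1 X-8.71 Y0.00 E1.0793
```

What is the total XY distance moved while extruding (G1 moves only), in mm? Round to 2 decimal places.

54.08 mm

Sum the Euclidean lengths of each G1 segment: total = 54.08 mm.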